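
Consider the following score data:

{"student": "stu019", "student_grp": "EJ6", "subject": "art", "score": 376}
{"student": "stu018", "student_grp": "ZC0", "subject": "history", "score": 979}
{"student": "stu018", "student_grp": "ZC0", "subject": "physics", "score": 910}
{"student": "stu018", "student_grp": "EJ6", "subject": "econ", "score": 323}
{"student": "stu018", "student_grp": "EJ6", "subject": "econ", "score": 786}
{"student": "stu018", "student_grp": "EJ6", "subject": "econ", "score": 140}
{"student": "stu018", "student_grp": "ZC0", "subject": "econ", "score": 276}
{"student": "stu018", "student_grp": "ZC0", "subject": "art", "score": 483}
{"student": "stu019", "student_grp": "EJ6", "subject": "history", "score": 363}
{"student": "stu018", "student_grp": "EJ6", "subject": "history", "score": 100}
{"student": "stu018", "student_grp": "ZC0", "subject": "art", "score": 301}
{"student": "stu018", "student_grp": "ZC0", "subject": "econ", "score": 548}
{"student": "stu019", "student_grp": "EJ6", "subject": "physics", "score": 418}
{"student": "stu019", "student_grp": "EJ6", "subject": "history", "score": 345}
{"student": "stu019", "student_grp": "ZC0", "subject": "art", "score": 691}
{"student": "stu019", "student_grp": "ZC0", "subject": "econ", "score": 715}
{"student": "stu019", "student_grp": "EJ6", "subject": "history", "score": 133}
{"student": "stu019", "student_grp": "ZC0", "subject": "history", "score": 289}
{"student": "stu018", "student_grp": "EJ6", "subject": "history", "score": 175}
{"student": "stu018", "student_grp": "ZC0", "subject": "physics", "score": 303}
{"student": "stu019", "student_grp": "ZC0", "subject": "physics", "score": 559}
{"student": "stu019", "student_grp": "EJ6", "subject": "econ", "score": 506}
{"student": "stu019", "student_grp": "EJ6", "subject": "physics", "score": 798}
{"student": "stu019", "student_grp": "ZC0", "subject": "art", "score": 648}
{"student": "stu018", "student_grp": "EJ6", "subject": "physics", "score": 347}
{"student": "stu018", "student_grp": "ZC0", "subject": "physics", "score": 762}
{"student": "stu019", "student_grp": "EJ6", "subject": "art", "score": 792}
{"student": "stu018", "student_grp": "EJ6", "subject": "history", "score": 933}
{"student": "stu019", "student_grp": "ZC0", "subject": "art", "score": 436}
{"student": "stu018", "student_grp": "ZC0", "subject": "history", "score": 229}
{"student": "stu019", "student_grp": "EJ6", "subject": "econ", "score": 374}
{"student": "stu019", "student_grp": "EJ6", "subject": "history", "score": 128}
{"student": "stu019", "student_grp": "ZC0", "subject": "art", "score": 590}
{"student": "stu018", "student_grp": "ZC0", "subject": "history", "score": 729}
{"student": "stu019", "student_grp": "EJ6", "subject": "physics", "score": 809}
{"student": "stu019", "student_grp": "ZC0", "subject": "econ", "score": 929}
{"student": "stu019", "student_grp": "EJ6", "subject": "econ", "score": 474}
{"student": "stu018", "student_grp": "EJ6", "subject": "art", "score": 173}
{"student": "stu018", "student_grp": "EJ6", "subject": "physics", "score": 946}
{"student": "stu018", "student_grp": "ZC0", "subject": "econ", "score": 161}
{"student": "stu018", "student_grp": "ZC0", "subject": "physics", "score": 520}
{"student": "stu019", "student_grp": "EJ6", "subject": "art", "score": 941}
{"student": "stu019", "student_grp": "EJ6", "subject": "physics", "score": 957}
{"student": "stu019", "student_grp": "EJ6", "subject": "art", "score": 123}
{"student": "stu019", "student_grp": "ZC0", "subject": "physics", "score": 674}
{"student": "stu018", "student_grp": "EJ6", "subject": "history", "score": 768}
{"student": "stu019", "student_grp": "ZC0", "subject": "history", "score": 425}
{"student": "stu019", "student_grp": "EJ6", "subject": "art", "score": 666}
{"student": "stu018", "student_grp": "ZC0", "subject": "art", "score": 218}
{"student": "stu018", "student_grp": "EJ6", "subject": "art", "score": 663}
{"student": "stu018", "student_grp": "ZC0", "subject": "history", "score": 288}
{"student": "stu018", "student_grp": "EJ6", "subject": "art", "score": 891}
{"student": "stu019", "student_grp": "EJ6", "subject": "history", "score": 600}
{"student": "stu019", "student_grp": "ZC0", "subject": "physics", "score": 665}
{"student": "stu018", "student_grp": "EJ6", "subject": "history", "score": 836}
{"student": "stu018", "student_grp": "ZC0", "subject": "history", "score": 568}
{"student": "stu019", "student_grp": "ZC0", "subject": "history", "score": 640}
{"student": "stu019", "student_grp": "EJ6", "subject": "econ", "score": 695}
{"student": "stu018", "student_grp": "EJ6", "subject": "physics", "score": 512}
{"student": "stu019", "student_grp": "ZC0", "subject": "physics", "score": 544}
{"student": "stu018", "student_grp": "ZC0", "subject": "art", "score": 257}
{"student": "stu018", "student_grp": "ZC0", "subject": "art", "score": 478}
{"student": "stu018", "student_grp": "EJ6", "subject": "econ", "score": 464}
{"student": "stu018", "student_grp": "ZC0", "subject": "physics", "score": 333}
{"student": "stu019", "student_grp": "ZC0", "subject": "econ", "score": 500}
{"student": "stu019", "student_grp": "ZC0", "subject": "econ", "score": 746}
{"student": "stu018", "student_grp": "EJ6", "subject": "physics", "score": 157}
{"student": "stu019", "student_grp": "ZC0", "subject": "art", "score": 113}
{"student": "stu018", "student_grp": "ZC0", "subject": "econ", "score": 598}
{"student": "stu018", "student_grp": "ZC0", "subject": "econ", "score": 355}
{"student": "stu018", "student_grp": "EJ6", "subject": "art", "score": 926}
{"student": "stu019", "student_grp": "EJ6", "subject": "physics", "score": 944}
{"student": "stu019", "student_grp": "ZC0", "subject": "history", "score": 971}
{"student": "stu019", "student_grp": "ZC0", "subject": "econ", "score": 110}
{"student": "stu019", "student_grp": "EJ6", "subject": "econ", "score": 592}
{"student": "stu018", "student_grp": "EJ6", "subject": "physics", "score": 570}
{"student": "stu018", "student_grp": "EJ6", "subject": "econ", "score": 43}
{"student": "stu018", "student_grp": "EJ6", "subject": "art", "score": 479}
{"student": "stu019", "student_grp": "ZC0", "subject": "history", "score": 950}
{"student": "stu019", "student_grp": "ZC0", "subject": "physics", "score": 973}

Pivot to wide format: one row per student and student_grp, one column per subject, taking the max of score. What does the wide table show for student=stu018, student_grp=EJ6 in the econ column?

786

Rows with student=stu018, student_grp=EJ6 and subject=econ: score values are 323, 786, 140, 464, 43.
max(323, 786, 140, 464, 43) = 786.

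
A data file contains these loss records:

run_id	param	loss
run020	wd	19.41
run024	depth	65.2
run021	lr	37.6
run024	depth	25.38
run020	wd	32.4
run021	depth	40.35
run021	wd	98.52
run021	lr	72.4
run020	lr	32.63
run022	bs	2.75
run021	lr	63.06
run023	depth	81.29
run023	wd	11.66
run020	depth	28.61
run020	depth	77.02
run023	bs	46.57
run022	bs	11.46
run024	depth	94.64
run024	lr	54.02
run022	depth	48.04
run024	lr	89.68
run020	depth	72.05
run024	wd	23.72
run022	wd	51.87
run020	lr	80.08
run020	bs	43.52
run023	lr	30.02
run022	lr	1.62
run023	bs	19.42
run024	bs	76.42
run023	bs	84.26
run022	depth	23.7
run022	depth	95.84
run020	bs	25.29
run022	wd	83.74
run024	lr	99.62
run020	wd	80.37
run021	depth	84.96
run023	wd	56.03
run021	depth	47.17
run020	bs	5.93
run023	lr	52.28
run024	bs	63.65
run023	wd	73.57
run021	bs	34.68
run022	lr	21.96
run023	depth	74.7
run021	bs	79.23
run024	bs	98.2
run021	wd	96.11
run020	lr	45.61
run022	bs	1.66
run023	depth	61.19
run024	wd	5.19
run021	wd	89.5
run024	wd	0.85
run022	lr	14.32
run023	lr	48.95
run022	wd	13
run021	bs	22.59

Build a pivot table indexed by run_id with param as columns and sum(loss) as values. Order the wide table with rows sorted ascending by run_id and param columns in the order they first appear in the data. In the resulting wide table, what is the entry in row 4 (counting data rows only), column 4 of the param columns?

150.25

With rows sorted ascending by run_id, row 4 is run_id=run023. param columns in first-appearance order: wd, depth, lr, bs; column 4 is bs.
Long rows with run_id=run023, param=bs: 46.57 + 19.42 + 84.26 = 150.25.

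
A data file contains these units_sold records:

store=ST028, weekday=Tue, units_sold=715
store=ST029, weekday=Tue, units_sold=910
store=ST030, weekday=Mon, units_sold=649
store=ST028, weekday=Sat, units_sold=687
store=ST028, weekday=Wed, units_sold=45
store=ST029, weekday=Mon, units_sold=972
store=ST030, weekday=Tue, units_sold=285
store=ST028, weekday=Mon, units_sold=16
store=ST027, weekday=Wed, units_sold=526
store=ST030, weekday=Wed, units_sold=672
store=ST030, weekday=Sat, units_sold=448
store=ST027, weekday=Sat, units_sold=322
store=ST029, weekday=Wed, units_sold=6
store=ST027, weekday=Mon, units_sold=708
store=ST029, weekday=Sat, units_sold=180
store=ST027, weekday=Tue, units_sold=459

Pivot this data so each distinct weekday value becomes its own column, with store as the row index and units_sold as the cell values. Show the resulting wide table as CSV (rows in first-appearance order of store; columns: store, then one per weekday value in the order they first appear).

store,Tue,Mon,Sat,Wed
ST028,715,16,687,45
ST029,910,972,180,6
ST030,285,649,448,672
ST027,459,708,322,526

Columns: store plus the 4 distinct weekday values (Tue, Mon, Sat, Wed).
For example, row ST028 column Tue takes units_sold=715 from the long row (ST028, Tue).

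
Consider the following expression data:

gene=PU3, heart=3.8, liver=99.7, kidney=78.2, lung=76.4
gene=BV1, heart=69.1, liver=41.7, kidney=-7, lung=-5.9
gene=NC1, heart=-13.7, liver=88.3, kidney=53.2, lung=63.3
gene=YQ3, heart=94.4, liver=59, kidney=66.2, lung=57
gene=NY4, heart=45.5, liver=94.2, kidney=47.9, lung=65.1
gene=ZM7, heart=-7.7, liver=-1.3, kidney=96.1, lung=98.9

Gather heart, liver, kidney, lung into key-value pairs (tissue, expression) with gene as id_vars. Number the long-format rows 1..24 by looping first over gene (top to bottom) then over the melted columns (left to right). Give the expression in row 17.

24 rows total (6 × 4). Row 17: index ⌊(17-1)/4⌋ = 4 into gene → NY4; (17-1) mod 4 = 0 into the melted columns → heart.
So row 17 is (NY4, heart, 45.5); expression = 45.5.

45.5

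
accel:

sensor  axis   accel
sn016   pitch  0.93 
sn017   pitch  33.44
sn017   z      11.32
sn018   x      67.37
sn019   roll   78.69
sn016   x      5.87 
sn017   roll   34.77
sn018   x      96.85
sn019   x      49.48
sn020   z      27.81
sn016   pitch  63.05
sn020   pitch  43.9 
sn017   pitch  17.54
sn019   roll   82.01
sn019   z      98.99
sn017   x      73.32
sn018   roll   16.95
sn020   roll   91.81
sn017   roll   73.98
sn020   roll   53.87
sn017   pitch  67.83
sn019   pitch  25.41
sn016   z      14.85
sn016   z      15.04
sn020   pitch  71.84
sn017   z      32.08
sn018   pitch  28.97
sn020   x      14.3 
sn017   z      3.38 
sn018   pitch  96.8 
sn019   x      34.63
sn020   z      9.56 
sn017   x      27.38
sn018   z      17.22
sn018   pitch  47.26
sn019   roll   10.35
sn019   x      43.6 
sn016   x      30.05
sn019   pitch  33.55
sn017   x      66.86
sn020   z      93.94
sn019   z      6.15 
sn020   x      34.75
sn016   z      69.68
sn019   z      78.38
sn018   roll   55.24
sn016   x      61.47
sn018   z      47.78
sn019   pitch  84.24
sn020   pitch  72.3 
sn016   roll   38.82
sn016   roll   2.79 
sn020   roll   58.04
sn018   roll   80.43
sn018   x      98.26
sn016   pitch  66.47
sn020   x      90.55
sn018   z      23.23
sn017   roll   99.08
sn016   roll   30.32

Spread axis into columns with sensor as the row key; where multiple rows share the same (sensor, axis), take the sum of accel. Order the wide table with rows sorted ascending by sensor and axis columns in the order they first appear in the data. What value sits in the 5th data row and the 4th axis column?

203.72

With rows sorted ascending by sensor, row 5 is sensor=sn020. axis columns in first-appearance order: pitch, z, x, roll; column 4 is roll.
Long rows with sensor=sn020, axis=roll: 91.81 + 53.87 + 58.04 = 203.72.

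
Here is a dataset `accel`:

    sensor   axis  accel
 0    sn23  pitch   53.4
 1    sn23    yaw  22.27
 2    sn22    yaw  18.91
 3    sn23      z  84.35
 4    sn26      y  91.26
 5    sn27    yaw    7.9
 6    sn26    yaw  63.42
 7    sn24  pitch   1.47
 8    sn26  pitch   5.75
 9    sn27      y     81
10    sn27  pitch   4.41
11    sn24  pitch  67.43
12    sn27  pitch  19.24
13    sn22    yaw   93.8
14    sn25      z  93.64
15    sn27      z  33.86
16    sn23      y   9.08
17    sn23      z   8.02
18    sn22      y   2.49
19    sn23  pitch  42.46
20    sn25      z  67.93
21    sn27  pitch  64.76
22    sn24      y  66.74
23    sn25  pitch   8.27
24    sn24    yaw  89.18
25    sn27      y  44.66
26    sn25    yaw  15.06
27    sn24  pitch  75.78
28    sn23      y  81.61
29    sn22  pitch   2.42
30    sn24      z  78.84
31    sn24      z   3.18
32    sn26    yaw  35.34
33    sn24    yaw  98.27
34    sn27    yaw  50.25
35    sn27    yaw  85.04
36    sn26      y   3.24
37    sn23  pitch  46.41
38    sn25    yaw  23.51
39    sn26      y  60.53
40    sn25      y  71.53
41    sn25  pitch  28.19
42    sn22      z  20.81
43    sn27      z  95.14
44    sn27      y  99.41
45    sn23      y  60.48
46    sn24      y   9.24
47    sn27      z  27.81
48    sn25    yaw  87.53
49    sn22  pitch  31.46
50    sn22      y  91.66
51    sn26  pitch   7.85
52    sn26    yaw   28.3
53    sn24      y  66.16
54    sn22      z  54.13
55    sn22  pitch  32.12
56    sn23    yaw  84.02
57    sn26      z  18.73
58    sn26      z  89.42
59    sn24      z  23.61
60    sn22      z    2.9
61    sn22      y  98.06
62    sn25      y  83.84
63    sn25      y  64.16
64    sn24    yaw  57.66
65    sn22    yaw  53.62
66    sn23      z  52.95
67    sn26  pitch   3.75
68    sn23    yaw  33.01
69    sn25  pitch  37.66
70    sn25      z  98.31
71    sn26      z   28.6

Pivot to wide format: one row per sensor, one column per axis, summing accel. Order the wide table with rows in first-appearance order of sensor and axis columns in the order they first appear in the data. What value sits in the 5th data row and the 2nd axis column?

245.11

With rows in first-appearance order of sensor, row 5 is sensor=sn24. axis columns in first-appearance order: pitch, yaw, z, y; column 2 is yaw.
Long rows with sensor=sn24, axis=yaw: 89.18 + 98.27 + 57.66 = 245.11.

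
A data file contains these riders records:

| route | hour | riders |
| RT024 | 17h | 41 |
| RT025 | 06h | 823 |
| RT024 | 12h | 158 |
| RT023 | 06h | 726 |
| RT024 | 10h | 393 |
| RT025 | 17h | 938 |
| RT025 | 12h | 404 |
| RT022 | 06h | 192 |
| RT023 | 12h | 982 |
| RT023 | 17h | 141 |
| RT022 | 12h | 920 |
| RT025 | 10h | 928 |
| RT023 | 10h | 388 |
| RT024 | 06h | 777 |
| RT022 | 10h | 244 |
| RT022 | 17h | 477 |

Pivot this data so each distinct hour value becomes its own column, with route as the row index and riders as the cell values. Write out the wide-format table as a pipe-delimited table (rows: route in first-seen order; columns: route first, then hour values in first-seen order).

Columns: route plus the 4 distinct hour values (17h, 06h, 12h, 10h).
For example, row RT024 column 17h takes riders=41 from the long row (RT024, 17h).

| route | 17h | 06h | 12h | 10h |
| RT024 | 41 | 777 | 158 | 393 |
| RT025 | 938 | 823 | 404 | 928 |
| RT023 | 141 | 726 | 982 | 388 |
| RT022 | 477 | 192 | 920 | 244 |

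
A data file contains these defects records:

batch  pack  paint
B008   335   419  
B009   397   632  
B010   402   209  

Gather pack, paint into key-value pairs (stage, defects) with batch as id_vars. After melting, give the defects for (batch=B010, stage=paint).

209

Unpivoting turns each (batch, wide-column) pair into one long row.
The wide cell at row B010, column paint holds 209, so the long row (B010, paint) has defects=209.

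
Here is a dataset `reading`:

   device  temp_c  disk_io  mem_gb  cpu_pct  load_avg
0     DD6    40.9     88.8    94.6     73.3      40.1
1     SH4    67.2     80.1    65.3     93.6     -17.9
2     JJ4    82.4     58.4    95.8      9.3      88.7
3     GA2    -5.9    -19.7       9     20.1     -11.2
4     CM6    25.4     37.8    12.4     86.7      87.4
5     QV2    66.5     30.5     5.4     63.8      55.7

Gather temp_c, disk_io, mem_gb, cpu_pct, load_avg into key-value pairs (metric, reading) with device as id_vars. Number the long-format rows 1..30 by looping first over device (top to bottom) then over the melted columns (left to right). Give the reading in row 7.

80.1

30 rows total (6 × 5). Row 7: index ⌊(7-1)/5⌋ = 1 into device → SH4; (7-1) mod 5 = 1 into the melted columns → disk_io.
So row 7 is (SH4, disk_io, 80.1); reading = 80.1.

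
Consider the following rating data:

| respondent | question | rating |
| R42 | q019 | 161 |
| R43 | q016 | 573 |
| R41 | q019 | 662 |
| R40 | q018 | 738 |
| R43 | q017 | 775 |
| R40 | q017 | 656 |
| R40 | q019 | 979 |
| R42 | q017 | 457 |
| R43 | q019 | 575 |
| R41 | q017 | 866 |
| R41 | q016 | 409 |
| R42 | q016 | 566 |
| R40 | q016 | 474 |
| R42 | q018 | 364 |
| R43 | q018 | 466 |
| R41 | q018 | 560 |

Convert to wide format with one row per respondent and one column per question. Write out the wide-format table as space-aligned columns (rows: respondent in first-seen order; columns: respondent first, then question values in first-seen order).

Columns: respondent plus the 4 distinct question values (q019, q016, q018, q017).
For example, row R42 column q019 takes rating=161 from the long row (R42, q019).

respondent  q019  q016  q018  q017
R42         161   566   364   457 
R43         575   573   466   775 
R41         662   409   560   866 
R40         979   474   738   656 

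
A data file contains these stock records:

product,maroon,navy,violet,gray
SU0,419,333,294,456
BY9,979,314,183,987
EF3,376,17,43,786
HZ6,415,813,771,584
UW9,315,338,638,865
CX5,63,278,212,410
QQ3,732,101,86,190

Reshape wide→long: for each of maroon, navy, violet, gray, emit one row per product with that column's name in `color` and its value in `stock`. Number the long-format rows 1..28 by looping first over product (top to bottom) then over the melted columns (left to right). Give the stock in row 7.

28 rows total (7 × 4). Row 7: index ⌊(7-1)/4⌋ = 1 into product → BY9; (7-1) mod 4 = 2 into the melted columns → violet.
So row 7 is (BY9, violet, 183); stock = 183.

183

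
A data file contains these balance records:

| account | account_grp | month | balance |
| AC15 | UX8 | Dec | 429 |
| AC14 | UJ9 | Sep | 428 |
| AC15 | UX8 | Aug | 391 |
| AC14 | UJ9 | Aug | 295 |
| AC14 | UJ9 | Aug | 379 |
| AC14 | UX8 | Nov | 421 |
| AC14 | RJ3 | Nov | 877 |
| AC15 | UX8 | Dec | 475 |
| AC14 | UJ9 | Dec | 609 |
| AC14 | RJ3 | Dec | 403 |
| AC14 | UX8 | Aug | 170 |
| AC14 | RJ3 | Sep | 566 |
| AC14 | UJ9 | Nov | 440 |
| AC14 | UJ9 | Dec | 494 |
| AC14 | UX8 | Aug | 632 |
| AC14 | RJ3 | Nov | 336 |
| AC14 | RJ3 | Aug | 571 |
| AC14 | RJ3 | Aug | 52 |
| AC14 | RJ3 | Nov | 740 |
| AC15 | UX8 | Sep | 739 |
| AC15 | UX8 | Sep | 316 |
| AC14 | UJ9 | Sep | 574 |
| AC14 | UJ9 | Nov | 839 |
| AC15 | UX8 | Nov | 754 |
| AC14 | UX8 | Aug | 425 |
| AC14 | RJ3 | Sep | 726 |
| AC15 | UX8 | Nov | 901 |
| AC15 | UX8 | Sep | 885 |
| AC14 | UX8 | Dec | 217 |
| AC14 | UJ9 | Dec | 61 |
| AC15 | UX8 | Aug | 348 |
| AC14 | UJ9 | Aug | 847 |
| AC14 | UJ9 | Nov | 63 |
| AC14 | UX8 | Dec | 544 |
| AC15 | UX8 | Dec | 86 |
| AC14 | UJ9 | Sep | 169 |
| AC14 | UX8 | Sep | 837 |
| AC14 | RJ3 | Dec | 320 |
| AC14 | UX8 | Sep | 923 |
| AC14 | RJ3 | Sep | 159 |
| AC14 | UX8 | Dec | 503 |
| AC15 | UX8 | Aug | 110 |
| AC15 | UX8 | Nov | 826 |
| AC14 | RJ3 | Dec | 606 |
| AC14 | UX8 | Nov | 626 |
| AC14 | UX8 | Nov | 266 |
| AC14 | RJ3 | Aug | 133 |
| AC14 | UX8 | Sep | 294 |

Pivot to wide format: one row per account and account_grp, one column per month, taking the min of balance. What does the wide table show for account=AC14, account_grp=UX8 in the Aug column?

170

Rows with account=AC14, account_grp=UX8 and month=Aug: balance values are 170, 632, 425.
min(170, 632, 425) = 170.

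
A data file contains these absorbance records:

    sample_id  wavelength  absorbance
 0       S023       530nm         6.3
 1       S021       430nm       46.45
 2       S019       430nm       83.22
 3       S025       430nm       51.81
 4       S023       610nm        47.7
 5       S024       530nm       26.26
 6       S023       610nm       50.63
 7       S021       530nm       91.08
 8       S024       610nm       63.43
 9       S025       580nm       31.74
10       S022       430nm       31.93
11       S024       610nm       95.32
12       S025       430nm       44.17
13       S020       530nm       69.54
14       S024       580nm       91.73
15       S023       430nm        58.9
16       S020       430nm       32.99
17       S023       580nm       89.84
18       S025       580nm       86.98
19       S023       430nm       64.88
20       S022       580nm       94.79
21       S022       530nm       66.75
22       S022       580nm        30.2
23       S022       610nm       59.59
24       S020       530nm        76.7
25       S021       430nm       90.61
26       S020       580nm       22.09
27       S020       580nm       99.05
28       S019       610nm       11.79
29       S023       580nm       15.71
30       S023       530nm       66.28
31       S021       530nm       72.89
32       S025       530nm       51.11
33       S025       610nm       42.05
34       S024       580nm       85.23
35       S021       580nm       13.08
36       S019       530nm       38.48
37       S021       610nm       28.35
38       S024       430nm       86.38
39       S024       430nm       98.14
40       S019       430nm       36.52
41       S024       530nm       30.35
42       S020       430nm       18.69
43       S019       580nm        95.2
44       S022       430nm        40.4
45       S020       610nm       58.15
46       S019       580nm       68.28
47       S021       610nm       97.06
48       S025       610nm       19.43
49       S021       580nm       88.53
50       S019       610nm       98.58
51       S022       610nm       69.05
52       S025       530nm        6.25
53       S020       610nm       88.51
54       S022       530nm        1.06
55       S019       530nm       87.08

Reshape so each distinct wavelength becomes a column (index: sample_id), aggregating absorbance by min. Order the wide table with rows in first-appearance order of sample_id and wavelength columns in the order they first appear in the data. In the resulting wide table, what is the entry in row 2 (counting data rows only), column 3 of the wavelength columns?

28.35

With rows in first-appearance order of sample_id, row 2 is sample_id=S021. wavelength columns in first-appearance order: 530nm, 430nm, 610nm, 580nm; column 3 is 610nm.
Long rows with sample_id=S021, wavelength=610nm: min(28.35, 97.06) = 28.35.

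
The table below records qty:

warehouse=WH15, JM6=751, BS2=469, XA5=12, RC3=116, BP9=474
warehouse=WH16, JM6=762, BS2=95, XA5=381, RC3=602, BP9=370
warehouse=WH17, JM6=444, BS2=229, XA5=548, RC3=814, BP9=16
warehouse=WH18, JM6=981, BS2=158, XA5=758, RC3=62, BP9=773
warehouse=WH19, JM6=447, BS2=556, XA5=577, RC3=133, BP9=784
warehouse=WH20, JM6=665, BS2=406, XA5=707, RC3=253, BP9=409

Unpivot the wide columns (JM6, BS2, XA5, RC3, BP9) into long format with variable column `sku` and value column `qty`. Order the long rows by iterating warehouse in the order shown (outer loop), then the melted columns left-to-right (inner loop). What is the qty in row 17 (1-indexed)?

30 rows total (6 × 5). Row 17: index ⌊(17-1)/5⌋ = 3 into warehouse → WH18; (17-1) mod 5 = 1 into the melted columns → BS2.
So row 17 is (WH18, BS2, 158); qty = 158.

158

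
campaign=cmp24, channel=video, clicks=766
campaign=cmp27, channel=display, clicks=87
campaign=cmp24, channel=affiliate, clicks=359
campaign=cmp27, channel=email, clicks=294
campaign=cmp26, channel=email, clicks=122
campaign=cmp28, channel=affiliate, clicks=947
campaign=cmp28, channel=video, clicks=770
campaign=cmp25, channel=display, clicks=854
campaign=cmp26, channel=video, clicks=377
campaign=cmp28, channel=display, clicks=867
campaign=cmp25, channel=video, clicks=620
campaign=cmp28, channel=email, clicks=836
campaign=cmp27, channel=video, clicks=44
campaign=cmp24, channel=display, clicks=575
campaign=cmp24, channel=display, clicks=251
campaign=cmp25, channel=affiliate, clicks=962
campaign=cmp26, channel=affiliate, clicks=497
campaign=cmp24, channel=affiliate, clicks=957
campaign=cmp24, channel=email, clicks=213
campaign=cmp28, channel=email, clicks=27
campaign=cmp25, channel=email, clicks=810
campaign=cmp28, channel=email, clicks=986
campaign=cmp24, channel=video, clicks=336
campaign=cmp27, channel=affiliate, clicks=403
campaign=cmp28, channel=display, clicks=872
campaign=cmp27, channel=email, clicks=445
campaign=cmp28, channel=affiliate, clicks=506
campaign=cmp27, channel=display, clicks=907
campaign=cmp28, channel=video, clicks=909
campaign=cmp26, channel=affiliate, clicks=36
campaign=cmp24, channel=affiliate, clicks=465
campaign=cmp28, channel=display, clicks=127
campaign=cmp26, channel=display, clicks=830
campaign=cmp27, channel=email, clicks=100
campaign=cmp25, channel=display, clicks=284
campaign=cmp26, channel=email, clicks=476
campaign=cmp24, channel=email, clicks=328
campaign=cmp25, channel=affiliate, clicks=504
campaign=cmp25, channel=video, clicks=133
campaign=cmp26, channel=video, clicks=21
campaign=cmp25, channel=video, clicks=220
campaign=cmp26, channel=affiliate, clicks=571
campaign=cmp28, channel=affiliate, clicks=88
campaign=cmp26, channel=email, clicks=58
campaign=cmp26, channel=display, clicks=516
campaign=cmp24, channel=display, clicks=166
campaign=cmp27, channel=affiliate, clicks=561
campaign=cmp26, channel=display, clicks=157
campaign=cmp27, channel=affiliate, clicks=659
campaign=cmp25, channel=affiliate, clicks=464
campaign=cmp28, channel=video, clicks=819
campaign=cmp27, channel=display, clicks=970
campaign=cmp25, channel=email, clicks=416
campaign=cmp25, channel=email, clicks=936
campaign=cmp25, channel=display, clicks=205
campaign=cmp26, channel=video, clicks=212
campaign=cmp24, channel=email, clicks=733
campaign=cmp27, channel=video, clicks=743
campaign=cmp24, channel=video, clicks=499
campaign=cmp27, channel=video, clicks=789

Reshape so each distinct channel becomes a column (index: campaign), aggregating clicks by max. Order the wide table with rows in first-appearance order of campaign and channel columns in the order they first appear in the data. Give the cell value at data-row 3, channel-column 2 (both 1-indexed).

With rows in first-appearance order of campaign, row 3 is campaign=cmp26. channel columns in first-appearance order: video, display, affiliate, email; column 2 is display.
Long rows with campaign=cmp26, channel=display: max(830, 516, 157) = 830.

830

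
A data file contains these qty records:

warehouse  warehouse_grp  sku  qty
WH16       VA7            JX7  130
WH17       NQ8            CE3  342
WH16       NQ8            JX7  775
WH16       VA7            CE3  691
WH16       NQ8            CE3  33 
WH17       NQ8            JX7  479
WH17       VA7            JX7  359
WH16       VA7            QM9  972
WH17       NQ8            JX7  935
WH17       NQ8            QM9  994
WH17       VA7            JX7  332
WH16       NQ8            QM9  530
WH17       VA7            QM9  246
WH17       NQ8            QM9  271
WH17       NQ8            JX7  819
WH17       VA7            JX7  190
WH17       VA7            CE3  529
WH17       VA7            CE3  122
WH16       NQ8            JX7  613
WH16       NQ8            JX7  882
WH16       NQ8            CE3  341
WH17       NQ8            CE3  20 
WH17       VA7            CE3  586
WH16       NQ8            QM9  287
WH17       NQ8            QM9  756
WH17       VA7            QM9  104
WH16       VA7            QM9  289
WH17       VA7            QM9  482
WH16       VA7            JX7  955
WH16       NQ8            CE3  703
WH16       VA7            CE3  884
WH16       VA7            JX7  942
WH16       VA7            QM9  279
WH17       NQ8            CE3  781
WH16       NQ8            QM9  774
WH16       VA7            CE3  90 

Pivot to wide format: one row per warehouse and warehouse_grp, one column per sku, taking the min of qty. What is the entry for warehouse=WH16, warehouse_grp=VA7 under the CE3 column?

Rows with warehouse=WH16, warehouse_grp=VA7 and sku=CE3: qty values are 691, 884, 90.
min(691, 884, 90) = 90.

90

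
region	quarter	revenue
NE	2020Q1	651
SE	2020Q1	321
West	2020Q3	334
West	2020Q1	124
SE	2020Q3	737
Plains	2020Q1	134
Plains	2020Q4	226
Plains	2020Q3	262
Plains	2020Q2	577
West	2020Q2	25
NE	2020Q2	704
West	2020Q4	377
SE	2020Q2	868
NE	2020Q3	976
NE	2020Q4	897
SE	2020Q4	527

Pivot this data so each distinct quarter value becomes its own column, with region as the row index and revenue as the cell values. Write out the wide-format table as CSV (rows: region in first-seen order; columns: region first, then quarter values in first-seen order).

region,2020Q1,2020Q3,2020Q4,2020Q2
NE,651,976,897,704
SE,321,737,527,868
West,124,334,377,25
Plains,134,262,226,577

Columns: region plus the 4 distinct quarter values (2020Q1, 2020Q3, 2020Q4, 2020Q2).
For example, row NE column 2020Q1 takes revenue=651 from the long row (NE, 2020Q1).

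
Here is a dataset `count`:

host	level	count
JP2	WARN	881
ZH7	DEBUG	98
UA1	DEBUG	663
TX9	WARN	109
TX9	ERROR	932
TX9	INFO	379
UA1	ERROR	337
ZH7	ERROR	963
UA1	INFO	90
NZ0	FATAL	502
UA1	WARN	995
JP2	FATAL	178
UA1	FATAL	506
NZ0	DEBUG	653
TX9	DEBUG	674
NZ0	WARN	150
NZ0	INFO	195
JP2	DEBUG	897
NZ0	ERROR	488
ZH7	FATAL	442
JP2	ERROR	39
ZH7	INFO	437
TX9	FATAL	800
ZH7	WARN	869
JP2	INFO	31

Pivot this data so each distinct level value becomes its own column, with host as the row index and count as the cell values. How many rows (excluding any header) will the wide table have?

5

5 distinct host values → 5 rows.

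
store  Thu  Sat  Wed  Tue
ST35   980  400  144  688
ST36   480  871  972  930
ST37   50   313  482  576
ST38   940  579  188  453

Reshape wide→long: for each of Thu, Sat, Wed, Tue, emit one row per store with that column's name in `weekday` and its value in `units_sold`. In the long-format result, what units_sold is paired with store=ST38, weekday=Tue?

Unpivoting turns each (store, wide-column) pair into one long row.
The wide cell at row ST38, column Tue holds 453, so the long row (ST38, Tue) has units_sold=453.

453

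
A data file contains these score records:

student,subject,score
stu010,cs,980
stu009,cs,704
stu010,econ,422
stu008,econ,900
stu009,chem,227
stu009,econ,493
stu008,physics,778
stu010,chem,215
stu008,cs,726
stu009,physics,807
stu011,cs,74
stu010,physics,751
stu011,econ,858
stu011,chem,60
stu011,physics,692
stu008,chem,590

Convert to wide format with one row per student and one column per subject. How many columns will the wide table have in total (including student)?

1 column for student plus 4 distinct subject values → 5 columns.

5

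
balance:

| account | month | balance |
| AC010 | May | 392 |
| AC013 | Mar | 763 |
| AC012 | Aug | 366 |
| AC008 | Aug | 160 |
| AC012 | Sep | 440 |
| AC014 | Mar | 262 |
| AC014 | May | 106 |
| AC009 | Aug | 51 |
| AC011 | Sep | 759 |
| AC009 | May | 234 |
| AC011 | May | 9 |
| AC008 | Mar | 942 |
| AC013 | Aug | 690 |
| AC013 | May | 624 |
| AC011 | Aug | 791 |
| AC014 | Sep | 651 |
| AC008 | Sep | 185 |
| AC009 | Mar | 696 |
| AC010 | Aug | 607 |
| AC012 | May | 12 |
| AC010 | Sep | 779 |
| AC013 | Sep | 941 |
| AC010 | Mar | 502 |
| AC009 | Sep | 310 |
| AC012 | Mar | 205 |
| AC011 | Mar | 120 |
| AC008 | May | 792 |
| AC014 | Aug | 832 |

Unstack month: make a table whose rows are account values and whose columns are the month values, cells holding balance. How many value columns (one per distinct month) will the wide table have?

4

4 distinct month values: May, Sep, Aug, Mar.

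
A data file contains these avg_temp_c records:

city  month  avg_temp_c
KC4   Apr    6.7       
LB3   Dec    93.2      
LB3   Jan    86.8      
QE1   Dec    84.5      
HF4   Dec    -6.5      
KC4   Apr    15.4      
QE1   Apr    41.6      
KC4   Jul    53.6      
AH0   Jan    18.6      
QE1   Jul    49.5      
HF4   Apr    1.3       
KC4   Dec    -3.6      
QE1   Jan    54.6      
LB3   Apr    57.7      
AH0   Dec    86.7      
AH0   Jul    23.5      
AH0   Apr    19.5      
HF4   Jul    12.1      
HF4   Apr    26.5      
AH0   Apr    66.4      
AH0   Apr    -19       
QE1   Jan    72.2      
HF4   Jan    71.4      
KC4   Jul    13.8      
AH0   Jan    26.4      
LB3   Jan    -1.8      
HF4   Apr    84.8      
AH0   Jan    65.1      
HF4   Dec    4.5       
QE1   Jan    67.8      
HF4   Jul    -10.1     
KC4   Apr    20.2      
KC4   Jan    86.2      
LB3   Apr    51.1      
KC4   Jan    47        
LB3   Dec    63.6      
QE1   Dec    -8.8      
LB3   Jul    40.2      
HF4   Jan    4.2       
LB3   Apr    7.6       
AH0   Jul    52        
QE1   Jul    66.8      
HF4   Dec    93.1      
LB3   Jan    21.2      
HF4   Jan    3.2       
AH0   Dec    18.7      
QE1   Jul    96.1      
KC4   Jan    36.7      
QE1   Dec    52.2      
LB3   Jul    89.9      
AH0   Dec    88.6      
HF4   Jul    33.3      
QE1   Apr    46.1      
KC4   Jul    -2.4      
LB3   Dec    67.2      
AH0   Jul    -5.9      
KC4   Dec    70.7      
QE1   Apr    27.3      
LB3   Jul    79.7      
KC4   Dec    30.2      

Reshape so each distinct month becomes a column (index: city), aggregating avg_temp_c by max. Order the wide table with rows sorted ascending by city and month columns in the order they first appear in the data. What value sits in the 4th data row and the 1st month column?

With rows sorted ascending by city, row 4 is city=LB3. month columns in first-appearance order: Apr, Dec, Jan, Jul; column 1 is Apr.
Long rows with city=LB3, month=Apr: max(57.7, 51.1, 7.6) = 57.7.

57.7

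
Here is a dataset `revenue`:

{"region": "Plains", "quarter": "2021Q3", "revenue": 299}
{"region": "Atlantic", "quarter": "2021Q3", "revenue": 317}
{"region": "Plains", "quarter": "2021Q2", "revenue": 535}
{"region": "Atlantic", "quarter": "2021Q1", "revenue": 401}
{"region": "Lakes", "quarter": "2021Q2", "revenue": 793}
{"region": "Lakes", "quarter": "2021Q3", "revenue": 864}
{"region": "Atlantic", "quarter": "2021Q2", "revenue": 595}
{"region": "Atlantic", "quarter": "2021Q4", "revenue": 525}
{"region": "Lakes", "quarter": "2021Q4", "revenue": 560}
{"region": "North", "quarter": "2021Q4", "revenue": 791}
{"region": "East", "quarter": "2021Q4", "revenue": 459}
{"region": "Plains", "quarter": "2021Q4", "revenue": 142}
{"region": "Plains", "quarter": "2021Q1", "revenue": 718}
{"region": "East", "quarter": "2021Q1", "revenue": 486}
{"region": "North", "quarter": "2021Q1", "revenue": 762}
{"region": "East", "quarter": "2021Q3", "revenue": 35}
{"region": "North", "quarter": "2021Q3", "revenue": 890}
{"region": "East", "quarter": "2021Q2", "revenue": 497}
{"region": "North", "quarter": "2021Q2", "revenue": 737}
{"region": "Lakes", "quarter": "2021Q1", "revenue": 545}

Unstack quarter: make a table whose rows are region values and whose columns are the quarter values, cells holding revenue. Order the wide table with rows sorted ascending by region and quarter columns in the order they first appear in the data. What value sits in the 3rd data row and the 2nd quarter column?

With rows sorted ascending by region, row 3 is region=Lakes. quarter columns in first-appearance order: 2021Q3, 2021Q2, 2021Q1, 2021Q4; column 2 is 2021Q2.
Long rows with region=Lakes, quarter=2021Q2: revenue = 793.

793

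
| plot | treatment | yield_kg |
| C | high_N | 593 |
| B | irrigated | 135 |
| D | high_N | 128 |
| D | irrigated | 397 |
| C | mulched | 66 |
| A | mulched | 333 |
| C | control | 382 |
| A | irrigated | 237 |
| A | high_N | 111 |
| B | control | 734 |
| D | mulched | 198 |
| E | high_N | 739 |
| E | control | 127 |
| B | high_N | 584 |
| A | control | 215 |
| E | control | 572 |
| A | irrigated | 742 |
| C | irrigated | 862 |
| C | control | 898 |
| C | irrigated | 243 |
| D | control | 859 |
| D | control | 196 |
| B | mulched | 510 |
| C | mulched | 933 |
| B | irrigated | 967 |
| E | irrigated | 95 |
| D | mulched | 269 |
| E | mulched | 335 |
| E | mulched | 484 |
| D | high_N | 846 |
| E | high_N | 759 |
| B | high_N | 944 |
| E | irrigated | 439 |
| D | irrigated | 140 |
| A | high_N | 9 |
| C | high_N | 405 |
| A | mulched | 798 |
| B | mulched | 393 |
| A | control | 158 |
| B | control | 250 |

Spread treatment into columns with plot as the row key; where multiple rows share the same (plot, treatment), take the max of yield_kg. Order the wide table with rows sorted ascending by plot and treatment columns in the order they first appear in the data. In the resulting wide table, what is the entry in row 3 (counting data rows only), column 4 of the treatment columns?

With rows sorted ascending by plot, row 3 is plot=C. treatment columns in first-appearance order: high_N, irrigated, mulched, control; column 4 is control.
Long rows with plot=C, treatment=control: max(382, 898) = 898.

898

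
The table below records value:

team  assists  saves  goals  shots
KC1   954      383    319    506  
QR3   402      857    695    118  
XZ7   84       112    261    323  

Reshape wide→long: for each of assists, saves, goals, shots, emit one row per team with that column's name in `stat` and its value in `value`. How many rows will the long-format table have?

3 team values × 4 melted columns = 12 rows.

12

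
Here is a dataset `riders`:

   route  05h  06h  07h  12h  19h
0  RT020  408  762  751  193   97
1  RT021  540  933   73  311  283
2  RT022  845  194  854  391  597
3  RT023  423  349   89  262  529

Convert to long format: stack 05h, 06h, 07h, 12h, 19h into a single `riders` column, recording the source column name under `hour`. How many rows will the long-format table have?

20

4 route values × 5 melted columns = 20 rows.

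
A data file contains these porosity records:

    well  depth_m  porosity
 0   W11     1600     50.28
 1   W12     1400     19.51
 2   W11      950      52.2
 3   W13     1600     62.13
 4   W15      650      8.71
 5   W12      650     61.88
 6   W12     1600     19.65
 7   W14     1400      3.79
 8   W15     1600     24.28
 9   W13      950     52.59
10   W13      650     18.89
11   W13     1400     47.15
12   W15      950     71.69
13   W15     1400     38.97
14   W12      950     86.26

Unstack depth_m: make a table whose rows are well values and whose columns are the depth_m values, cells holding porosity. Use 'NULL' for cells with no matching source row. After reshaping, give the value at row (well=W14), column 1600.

No long-format row has well=W14 and depth_m=1600, so the cell is NULL.

NULL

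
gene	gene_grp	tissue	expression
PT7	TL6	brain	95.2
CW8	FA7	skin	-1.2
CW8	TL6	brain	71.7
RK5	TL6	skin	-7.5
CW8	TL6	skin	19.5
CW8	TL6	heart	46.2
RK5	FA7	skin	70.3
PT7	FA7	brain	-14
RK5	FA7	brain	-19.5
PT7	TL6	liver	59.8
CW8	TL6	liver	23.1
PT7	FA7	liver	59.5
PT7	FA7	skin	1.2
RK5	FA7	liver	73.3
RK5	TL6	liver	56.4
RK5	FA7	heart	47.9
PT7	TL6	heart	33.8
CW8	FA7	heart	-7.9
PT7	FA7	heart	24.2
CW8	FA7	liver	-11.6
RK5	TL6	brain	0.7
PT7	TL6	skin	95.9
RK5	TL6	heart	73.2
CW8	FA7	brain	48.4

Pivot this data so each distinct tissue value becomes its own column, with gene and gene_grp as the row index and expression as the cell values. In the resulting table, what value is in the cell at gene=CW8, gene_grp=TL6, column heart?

Wide layout: rows indexed by gene and gene_grp, columns are the 4 distinct tissue values (brain, skin, heart, liver).
Cell (gene=CW8, gene_grp=TL6, tissue=heart) draws from the long row where gene=CW8, gene_grp=TL6 and tissue=heart, which has expression=46.2.

46.2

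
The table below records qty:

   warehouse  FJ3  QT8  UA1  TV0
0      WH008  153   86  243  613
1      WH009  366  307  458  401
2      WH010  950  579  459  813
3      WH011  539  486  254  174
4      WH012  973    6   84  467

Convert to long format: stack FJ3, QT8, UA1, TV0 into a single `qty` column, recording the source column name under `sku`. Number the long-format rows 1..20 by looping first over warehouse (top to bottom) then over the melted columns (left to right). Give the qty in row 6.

307

20 rows total (5 × 4). Row 6: index ⌊(6-1)/4⌋ = 1 into warehouse → WH009; (6-1) mod 4 = 1 into the melted columns → QT8.
So row 6 is (WH009, QT8, 307); qty = 307.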